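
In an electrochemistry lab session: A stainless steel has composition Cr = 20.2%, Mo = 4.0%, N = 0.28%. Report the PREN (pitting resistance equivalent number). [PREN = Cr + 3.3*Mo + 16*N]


Apply the PREN formula: PREN = Cr + 3.3*Mo + 16*N
PREN = 20.2 + 3.3*4.0 + 16*0.28
PREN = 20.2 + 13.2 + 4.48 = 37.88

37.88


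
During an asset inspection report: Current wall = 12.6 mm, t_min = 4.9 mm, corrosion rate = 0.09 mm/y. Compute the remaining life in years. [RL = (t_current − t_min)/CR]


Apply the remaining-life relation: RL = (t_current − t_min) / CR
RL = (12.6 − 4.9) / 0.09 = 7.7 / 0.09 = 85.6 years

85.6 years


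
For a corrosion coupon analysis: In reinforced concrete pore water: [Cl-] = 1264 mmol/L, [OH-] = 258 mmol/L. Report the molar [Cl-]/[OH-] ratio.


Threshold parameter = [Cl-] / [OH-] (molar basis; both in mmol/L, so units cancel)
Ratio = 1264 / 258 = 4.9

4.9


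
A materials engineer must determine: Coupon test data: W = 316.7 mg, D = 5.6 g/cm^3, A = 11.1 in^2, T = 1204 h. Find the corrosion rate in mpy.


Apply the mpy weight-loss relation: CR = 534 * W / (D * A * T)
Numerator: 534 * 316.7 = 169117.8
Denominator: 5.6 * 11.1 * 1204 = 74840.64
CR = 169117.8 / 74840.64 = 2.26 mpy

2.26 mpy


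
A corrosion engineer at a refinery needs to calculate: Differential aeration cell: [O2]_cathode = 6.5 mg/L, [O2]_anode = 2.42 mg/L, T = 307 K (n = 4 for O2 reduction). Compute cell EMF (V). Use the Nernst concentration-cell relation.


Apply the Nernst concentration-cell relation: E = (RT/nF)*ln(C_cathode/C_anode)
RT/nF = 8.314*307/(4*96485) = 0.00661346 V
ln(6.5/2.42) = 0.98803
E = 0.00661346 * 0.98803 = 0.00653 V

0.00653 V


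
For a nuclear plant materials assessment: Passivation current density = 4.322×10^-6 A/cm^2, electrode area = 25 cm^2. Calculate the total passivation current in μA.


I = i_pass * A, then convert A → μA (×10^6)
I = 4.322×10^-6 * 25 * 10^6 = 108.05 μA

108.05 μA


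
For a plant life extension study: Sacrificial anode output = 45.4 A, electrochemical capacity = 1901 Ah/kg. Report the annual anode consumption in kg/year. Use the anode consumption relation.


Annual consumption = current * hours per year / capacity
Rate = 45.4 * 8760 / 1901 = 209.2 kg/year

209.2 kg/year


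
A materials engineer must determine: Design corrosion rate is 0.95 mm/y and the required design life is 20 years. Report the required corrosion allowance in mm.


Corrosion allowance = CR × design life
CA = 0.95 * 20 = 19.0 mm

19.0 mm


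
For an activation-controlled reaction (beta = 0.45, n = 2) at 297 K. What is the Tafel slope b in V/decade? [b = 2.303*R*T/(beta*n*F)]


Apply the Tafel slope relation: b = 2.303*R*T/(beta*n*F)
Numerator: 2.303 * 8.314 * 297 = 5686.7
Denominator: 0.45 * 2 * 96485 = 86836.5
b = 5686.7 / 86836.5 = 0.065 V/decade

0.065 V/decade


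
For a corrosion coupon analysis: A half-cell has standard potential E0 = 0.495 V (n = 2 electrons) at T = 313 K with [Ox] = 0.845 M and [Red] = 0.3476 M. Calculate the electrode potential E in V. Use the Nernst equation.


Apply the Nernst equation: E = E0 + (RT/nF)*ln([Ox]/[Red])
Step 1: RT/nF = 8.314*313/(2*96485) = 0.01348542 V
Step 2: [Ox]/[Red] = 0.845/0.3476 = 2.430955
Step 3: ln(2.430955) = 0.888284
Step 4: correction = 0.01348542 * 0.888284 = 0.012 V
E = 0.495 + 0.012 = 0.507 V

0.507 V


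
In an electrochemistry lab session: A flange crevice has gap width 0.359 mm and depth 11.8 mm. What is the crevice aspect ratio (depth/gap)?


Aspect ratio = depth / gap
Ratio = 11.8 / 0.359 = 32.9

32.9


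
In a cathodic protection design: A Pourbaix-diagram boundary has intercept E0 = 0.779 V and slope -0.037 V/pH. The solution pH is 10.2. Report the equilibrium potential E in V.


Apply the Pourbaix line equation: E = E0 + slope*pH
E = 0.779 + (-0.037)*10.2 = 0.779 + (-0.3774) = 0.4016 V
Rounded to 4 decimal places: E = 0.4016 V

0.4016 V


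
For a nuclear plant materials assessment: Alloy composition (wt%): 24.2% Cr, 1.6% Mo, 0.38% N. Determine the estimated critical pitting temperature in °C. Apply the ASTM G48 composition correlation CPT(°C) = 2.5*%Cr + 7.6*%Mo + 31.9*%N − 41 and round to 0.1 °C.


Apply the ASTM G48 empirical CPT estimate: CPT(°C) = 2.5*%Cr + 7.6*%Mo + 31.9*%N − 41
2.5*24.2 = 60.5; 7.6*1.6 = 12.16; 31.9*0.38 = 12.122
CPT = 60.5 + 12.16 + 12.122 − 41 = 43.782 °C
Rounded to 0.1 °C: CPT ≈ 43.8 °C

43.8 °C


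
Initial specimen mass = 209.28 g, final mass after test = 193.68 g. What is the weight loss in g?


Weight loss = initial − final
WL = 209.28 − 193.68 = 15.6 g

15.6 g


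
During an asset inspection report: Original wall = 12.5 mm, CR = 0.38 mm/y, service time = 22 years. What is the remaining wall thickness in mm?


Remaining wall = original − CR × time
t = 12.5 − 0.38*22 = 12.5 − 8.36 = 4.14 mm

4.14 mm


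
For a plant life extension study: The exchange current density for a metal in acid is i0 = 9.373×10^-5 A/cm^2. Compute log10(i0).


i0 = 9.373×10^-5 A/cm^2
log10(i0) = -4.028

-4.028


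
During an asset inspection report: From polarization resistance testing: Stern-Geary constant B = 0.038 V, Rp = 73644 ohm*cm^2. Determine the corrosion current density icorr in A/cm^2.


Apply the Stern-Geary relation: icorr = B / Rp
icorr = 0.038 / 73644 = 5.16×10^-7 A/cm^2

5.16×10^-7 A/cm^2


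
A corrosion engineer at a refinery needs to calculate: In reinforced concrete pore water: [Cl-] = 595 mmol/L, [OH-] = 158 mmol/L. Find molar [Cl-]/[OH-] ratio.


Threshold parameter = [Cl-] / [OH-] (molar basis; both in mmol/L, so units cancel)
Ratio = 595 / 158 = 3.77

3.77


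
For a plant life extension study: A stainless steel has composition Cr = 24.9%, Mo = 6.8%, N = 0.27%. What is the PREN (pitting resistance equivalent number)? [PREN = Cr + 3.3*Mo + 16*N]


Apply the PREN formula: PREN = Cr + 3.3*Mo + 16*N
PREN = 24.9 + 3.3*6.8 + 16*0.27
PREN = 24.9 + 22.44 + 4.32 = 51.66

51.66


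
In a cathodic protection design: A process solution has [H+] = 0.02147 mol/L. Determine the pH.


pH = −log10[H+]
pH = −log10(0.02147) = 1.67

1.67


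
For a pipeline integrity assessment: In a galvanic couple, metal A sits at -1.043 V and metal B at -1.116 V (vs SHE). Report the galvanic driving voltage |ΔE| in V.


Driving voltage is the absolute potential difference.
|ΔE| = |-1.043 − (-1.116)| = 0.073 V

0.073 V


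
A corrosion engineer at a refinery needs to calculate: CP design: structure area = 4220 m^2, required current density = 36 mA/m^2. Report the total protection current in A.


I = area * current density, then convert mA → A (÷1000)
I = 4220 * 36 / 1000 = 151.92 A

151.92 A


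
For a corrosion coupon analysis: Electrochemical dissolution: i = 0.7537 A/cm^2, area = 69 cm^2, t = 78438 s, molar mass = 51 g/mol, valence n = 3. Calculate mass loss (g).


Apply Faraday's law: m = i*A*t*M / (n*F)
Total charge passed Q = i*A*t = 0.7537*69*78438 = 4079191.7214 C
m = Q*M/(n*F) = 4079191.7214*51/(3*96485) = 718.7258 g

718.7258 g


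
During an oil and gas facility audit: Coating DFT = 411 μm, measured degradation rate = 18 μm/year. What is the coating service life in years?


Service life = thickness / degradation rate
Life = 411 / 18 = 22.8 years

22.8 years


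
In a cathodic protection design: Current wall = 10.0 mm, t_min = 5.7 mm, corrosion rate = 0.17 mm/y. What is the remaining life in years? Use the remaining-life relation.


Apply the remaining-life relation: RL = (t_current − t_min) / CR
RL = (10.0 − 5.7) / 0.17 = 4.3 / 0.17 = 25.3 years

25.3 years


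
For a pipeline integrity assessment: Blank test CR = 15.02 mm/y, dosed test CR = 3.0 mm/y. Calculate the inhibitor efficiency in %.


Apply the inhibitor-efficiency definition: IE = (CR_blank − CR_inh)/CR_blank × 100
IE = (15.02 − 3.0) / 15.02 × 100
IE = 12.02 / 15.02 × 100 = 80.0 %

80.0 %


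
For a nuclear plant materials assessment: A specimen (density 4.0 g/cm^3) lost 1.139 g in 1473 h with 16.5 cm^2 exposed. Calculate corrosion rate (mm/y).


Apply the mm/y weight-loss relation: CR = 87600 * W / (D * A * T)
Numerator: 87600 * 1.139 = 99776.4
Denominator: 4.0 * 16.5 * 1473 = 97218.0
CR = 99776.4 / 97218.0 = 1.026316 mm/y

1.026316 mm/y


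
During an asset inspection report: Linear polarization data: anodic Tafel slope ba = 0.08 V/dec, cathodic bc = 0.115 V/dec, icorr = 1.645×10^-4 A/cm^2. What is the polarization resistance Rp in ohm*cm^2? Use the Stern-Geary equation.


Apply the Stern-Geary equation: Rp = ba*bc / (2.303*icorr*(ba+bc))
ba*bc = 0.08*0.115 = 0.0092
ba+bc = 0.195; 2.303*icorr*(ba+bc) = 2.303*1.645×10^-4*0.195 = 7.3874482×10^-5
Rp = 0.0092 / 7.3874482×10^-5 = 124.5 ohm*cm^2

124.5 ohm*cm^2


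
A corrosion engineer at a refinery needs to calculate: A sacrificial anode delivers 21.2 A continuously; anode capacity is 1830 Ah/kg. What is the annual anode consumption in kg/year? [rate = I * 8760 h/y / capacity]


Annual consumption = current * hours per year / capacity
Rate = 21.2 * 8760 / 1830 = 101.5 kg/year

101.5 kg/year


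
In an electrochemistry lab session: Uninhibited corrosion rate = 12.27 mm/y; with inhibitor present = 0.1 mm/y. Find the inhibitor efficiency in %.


Apply the inhibitor-efficiency definition: IE = (CR_blank − CR_inh)/CR_blank × 100
IE = (12.27 − 0.1) / 12.27 × 100
IE = 12.17 / 12.27 × 100 = 99.2 %

99.2 %


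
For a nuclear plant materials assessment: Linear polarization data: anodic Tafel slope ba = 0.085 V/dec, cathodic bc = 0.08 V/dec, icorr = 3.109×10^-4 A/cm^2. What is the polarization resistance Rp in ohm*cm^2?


Apply the Stern-Geary equation: Rp = ba*bc / (2.303*icorr*(ba+bc))
ba*bc = 0.085*0.08 = 0.0068
ba+bc = 0.165; 2.303*icorr*(ba+bc) = 2.303*3.109×10^-4*0.165 = 1.1814045×10^-4
Rp = 0.0068 / 1.1814045×10^-4 = 57.6 ohm*cm^2

57.6 ohm*cm^2


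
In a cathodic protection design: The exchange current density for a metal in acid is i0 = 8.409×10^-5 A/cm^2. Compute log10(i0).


i0 = 8.409×10^-5 A/cm^2
log10(i0) = -4.075

-4.075


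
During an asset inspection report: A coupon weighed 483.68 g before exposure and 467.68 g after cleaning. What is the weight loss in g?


Weight loss = initial − final
WL = 483.68 − 467.68 = 16.0 g

16.0 g


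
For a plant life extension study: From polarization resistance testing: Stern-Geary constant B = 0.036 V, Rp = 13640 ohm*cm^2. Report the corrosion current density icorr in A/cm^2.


Apply the Stern-Geary relation: icorr = B / Rp
icorr = 0.036 / 13640 = 2.639×10^-6 A/cm^2

2.639×10^-6 A/cm^2


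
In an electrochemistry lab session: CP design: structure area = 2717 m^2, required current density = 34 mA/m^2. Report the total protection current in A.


I = area * current density, then convert mA → A (÷1000)
I = 2717 * 34 / 1000 = 92.38 A

92.38 A


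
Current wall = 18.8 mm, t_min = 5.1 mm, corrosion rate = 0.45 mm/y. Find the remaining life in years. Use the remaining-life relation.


Apply the remaining-life relation: RL = (t_current − t_min) / CR
RL = (18.8 − 5.1) / 0.45 = 13.7 / 0.45 = 30.4 years

30.4 years


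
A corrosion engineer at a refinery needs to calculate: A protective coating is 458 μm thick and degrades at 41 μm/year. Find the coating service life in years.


Service life = thickness / degradation rate
Life = 458 / 41 = 11.2 years

11.2 years


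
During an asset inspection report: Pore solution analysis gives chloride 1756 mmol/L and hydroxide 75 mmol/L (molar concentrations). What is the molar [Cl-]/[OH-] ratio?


Threshold parameter = [Cl-] / [OH-] (molar basis; both in mmol/L, so units cancel)
Ratio = 1756 / 75 = 23.41

23.41


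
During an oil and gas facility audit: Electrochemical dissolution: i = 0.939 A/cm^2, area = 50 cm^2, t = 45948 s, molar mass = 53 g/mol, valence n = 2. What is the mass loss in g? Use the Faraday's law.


Apply Faraday's law: m = i*A*t*M / (n*F)
Total charge passed Q = i*A*t = 0.939*50*45948 = 2157258.6 C
m = Q*M/(n*F) = 2157258.6*53/(2*96485) = 592.4999 g

592.4999 g


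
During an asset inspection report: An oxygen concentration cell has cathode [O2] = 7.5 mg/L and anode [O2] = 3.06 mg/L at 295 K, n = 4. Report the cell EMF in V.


Apply the Nernst concentration-cell relation: E = (RT/nF)*ln(C_cathode/C_anode)
RT/nF = 8.314*295/(4*96485) = 0.00635495 V
ln(7.5/3.06) = 0.89649
E = 0.00635495 * 0.89649 = 0.0057 V

0.0057 V


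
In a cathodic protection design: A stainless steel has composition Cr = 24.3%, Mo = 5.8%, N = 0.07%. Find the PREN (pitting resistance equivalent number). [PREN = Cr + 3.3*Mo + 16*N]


Apply the PREN formula: PREN = Cr + 3.3*Mo + 16*N
PREN = 24.3 + 3.3*5.8 + 16*0.07
PREN = 24.3 + 19.14 + 1.12 = 44.56

44.56


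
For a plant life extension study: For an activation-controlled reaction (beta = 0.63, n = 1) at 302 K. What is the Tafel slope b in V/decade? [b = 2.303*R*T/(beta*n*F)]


Apply the Tafel slope relation: b = 2.303*R*T/(beta*n*F)
Numerator: 2.303 * 8.314 * 302 = 5782.44
Denominator: 0.63 * 1 * 96485 = 60785.55
b = 5782.44 / 60785.55 = 0.0951 V/decade

0.0951 V/decade


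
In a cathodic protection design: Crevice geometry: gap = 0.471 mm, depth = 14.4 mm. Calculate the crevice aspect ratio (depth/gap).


Aspect ratio = depth / gap
Ratio = 14.4 / 0.471 = 30.6

30.6


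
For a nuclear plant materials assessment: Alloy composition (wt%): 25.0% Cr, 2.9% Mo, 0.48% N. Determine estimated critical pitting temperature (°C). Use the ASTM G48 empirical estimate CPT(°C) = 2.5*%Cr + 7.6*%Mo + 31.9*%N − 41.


Apply the ASTM G48 empirical CPT estimate: CPT(°C) = 2.5*%Cr + 7.6*%Mo + 31.9*%N − 41
2.5*25.0 = 62.5; 7.6*2.9 = 22.04; 31.9*0.48 = 15.312
CPT = 62.5 + 22.04 + 15.312 − 41 = 58.852 °C
Rounded to 0.1 °C: CPT ≈ 58.9 °C

58.9 °C


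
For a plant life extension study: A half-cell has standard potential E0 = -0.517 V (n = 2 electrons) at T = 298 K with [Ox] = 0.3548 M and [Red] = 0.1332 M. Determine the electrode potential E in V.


Apply the Nernst equation: E = E0 + (RT/nF)*ln([Ox]/[Red])
Step 1: RT/nF = 8.314*298/(2*96485) = 0.01283916 V
Step 2: [Ox]/[Red] = 0.3548/0.1332 = 2.663664
Step 3: ln(2.663664) = 0.979703
Step 4: correction = 0.01283916 * 0.979703 = 0.013 V
E = -0.517 + 0.013 = -0.504 V

-0.504 V


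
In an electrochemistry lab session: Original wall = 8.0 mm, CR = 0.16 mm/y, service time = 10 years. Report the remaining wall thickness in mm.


Remaining wall = original − CR × time
t = 8.0 − 0.16*10 = 8.0 − 1.6 = 6.4 mm

6.4 mm


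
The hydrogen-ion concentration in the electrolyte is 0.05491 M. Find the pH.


pH = −log10[H+]
pH = −log10(0.05491) = 1.26

1.26


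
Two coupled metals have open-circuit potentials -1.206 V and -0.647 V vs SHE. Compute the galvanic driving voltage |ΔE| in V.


Driving voltage is the absolute potential difference.
|ΔE| = |-1.206 − (-0.647)| = 0.559 V

0.559 V


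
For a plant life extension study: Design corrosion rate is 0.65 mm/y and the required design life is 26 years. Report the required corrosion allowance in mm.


Corrosion allowance = CR × design life
CA = 0.65 * 26 = 16.9 mm

16.9 mm


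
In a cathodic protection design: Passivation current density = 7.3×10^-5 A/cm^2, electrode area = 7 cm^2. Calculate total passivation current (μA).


I = i_pass * A, then convert A → μA (×10^6)
I = 7.3×10^-5 * 7 * 10^6 = 511.0 μA

511.0 μA


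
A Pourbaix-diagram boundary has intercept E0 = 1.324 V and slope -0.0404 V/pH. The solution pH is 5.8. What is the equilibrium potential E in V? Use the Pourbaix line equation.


Apply the Pourbaix line equation: E = E0 + slope*pH
E = 1.324 + (-0.0404)*5.8 = 1.324 + (-0.23432) = 1.08968 V
Rounded to 4 decimal places: E = 1.0897 V

1.0897 V


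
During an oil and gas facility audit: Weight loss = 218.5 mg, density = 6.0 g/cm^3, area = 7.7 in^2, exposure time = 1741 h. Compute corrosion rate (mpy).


Apply the mpy weight-loss relation: CR = 534 * W / (D * A * T)
Numerator: 534 * 218.5 = 116679.0
Denominator: 6.0 * 7.7 * 1741 = 80434.2
CR = 116679.0 / 80434.2 = 1.451 mpy

1.451 mpy


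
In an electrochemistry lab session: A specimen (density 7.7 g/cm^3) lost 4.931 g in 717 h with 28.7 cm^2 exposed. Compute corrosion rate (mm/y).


Apply the mm/y weight-loss relation: CR = 87600 * W / (D * A * T)
Numerator: 87600 * 4.931 = 431955.6
Denominator: 7.7 * 28.7 * 717 = 158449.83
CR = 431955.6 / 158449.83 = 2.72613 mm/y

2.72613 mm/y


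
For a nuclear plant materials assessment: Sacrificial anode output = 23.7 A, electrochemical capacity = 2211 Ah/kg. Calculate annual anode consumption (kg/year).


Annual consumption = current * hours per year / capacity
Rate = 23.7 * 8760 / 2211 = 93.9 kg/year

93.9 kg/year


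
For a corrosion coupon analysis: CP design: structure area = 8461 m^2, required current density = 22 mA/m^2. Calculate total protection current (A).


I = area * current density, then convert mA → A (÷1000)
I = 8461 * 22 / 1000 = 186.14 A

186.14 A


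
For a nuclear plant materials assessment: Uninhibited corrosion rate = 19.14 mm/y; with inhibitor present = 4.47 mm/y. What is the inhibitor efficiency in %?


Apply the inhibitor-efficiency definition: IE = (CR_blank − CR_inh)/CR_blank × 100
IE = (19.14 − 4.47) / 19.14 × 100
IE = 14.67 / 19.14 × 100 = 76.6 %

76.6 %


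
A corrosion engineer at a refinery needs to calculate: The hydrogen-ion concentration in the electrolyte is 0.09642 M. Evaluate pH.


pH = −log10[H+]
pH = −log10(0.09642) = 1.02

1.02


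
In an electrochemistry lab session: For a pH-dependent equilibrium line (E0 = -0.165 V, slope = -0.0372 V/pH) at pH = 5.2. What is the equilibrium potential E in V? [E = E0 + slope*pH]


Apply the Pourbaix line equation: E = E0 + slope*pH
E = -0.165 + (-0.0372)*5.2 = -0.165 + (-0.19344) = -0.35844 V
Rounded to 3 decimal places: E = -0.358 V

-0.358 V


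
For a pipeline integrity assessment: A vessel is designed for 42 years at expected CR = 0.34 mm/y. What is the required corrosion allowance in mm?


Corrosion allowance = CR × design life
CA = 0.34 * 42 = 14.28 mm

14.28 mm


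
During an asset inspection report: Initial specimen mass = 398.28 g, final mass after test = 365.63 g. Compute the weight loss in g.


Weight loss = initial − final
WL = 398.28 − 365.63 = 32.65 g

32.65 g


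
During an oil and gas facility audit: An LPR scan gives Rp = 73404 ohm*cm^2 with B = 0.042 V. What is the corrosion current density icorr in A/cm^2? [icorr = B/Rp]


Apply the Stern-Geary relation: icorr = B / Rp
icorr = 0.042 / 73404 = 5.722×10^-7 A/cm^2

5.722×10^-7 A/cm^2


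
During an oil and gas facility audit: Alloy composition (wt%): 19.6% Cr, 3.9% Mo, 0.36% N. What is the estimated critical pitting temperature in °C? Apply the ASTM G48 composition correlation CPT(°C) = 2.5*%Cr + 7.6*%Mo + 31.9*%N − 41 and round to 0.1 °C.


Apply the ASTM G48 empirical CPT estimate: CPT(°C) = 2.5*%Cr + 7.6*%Mo + 31.9*%N − 41
2.5*19.6 = 49; 7.6*3.9 = 29.64; 31.9*0.36 = 11.484
CPT = 49 + 29.64 + 11.484 − 41 = 49.124 °C
Rounded to 0.1 °C: CPT ≈ 49.1 °C

49.1 °C


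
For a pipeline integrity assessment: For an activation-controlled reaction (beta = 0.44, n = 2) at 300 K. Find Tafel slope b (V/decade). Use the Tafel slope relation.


Apply the Tafel slope relation: b = 2.303*R*T/(beta*n*F)
Numerator: 2.303 * 8.314 * 300 = 5744.14
Denominator: 0.44 * 2 * 96485 = 84906.8
b = 5744.14 / 84906.8 = 0.068 V/decade

0.068 V/decade


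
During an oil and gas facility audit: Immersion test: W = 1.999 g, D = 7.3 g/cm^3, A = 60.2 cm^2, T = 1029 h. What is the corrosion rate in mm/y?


Apply the mm/y weight-loss relation: CR = 87600 * W / (D * A * T)
Numerator: 87600 * 1.999 = 175112.4
Denominator: 7.3 * 60.2 * 1029 = 452204.34
CR = 175112.4 / 452204.34 = 0.38724 mm/y

0.38724 mm/y


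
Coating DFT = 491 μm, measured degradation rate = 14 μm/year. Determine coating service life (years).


Service life = thickness / degradation rate
Life = 491 / 14 = 35.1 years

35.1 years


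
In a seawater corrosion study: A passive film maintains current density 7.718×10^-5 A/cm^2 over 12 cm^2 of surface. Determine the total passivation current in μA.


I = i_pass * A, then convert A → μA (×10^6)
I = 7.718×10^-5 * 12 * 10^6 = 926.16 μA

926.16 μA


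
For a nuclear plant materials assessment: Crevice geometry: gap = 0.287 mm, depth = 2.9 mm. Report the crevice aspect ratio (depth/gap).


Aspect ratio = depth / gap
Ratio = 2.9 / 0.287 = 10.1

10.1


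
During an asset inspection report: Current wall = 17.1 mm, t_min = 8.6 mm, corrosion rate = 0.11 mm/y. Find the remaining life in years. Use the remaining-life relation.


Apply the remaining-life relation: RL = (t_current − t_min) / CR
RL = (17.1 − 8.6) / 0.11 = 8.5 / 0.11 = 77.3 years

77.3 years


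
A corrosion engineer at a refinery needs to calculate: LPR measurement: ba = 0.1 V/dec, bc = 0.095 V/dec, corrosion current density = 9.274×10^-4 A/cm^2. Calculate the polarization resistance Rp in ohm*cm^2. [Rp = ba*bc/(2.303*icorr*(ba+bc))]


Apply the Stern-Geary equation: Rp = ba*bc / (2.303*icorr*(ba+bc))
ba*bc = 0.1*0.095 = 0.0095
ba+bc = 0.195; 2.303*icorr*(ba+bc) = 2.303*9.274×10^-4*0.195 = 4.1648143×10^-4
Rp = 0.0095 / 4.1648143×10^-4 = 22.8 ohm*cm^2

22.8 ohm*cm^2


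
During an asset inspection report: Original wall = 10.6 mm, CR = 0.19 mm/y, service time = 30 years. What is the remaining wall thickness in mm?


Remaining wall = original − CR × time
t = 10.6 − 0.19*30 = 10.6 − 5.7 = 4.9 mm

4.9 mm


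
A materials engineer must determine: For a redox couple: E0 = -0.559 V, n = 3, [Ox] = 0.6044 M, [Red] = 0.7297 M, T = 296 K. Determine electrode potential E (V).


Apply the Nernst equation: E = E0 + (RT/nF)*ln([Ox]/[Red])
Step 1: RT/nF = 8.314*296/(3*96485) = 0.00850199 V
Step 2: [Ox]/[Red] = 0.6044/0.7297 = 0.828286
Step 3: ln(0.828286) = -0.188397
Step 4: correction = 0.00850199 * -0.188397 = -0.002 V
E = -0.559 + -0.002 = -0.561 V

-0.561 V


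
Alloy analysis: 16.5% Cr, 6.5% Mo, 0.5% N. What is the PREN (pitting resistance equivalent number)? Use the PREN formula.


Apply the PREN formula: PREN = Cr + 3.3*Mo + 16*N
PREN = 16.5 + 3.3*6.5 + 16*0.5
PREN = 16.5 + 21.45 + 8.0 = 45.95

45.95


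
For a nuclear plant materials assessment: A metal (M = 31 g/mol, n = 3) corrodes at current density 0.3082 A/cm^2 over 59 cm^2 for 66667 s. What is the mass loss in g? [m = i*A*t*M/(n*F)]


Apply Faraday's law: m = i*A*t*M / (n*F)
Total charge passed Q = i*A*t = 0.3082*59*66667 = 1212259.3946 C
m = Q*M/(n*F) = 1212259.3946*31/(3*96485) = 129.83 g

129.83 g


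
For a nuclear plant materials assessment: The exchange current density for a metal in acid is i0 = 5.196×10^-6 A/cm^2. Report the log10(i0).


i0 = 5.196×10^-6 A/cm^2
log10(i0) = -5.284

-5.284


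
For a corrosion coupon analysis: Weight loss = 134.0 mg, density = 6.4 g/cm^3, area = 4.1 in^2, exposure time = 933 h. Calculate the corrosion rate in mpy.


Apply the mpy weight-loss relation: CR = 534 * W / (D * A * T)
Numerator: 534 * 134.0 = 71556.0
Denominator: 6.4 * 4.1 * 933 = 24481.92
CR = 71556.0 / 24481.92 = 2.92281 mpy

2.92281 mpy


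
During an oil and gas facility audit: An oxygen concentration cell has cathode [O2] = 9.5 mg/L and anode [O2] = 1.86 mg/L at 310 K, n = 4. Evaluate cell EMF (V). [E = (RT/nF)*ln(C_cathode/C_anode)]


Apply the Nernst concentration-cell relation: E = (RT/nF)*ln(C_cathode/C_anode)
RT/nF = 8.314*310/(4*96485) = 0.00667808 V
ln(9.5/1.86) = 1.63072
E = 0.00667808 * 1.63072 = 0.01089 V

0.01089 V


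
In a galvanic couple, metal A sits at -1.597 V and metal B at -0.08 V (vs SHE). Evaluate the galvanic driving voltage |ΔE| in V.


Driving voltage is the absolute potential difference.
|ΔE| = |-1.597 − (-0.08)| = 1.517 V

1.517 V


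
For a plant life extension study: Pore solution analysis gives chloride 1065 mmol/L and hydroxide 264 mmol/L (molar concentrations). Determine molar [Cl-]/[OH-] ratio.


Threshold parameter = [Cl-] / [OH-] (molar basis; both in mmol/L, so units cancel)
Ratio = 1065 / 264 = 4.03

4.03


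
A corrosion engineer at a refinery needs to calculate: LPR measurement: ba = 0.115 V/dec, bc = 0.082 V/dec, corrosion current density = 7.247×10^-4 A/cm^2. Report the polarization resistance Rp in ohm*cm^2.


Apply the Stern-Geary equation: Rp = ba*bc / (2.303*icorr*(ba+bc))
ba*bc = 0.115*0.082 = 0.00943
ba+bc = 0.197; 2.303*icorr*(ba+bc) = 2.303*7.247×10^-4*0.197 = 3.2878987×10^-4
Rp = 0.00943 / 3.2878987×10^-4 = 28.68 ohm*cm^2

28.68 ohm*cm^2


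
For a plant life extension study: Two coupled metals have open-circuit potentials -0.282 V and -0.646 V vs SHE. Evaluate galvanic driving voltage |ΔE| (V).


Driving voltage is the absolute potential difference.
|ΔE| = |-0.282 − (-0.646)| = 0.364 V

0.364 V


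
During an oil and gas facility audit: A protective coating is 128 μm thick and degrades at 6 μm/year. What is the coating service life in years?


Service life = thickness / degradation rate
Life = 128 / 6 = 21.3 years

21.3 years


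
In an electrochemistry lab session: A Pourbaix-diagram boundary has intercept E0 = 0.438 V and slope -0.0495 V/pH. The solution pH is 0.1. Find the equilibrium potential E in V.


Apply the Pourbaix line equation: E = E0 + slope*pH
E = 0.438 + (-0.0495)*0.1 = 0.438 + (-0.00495) = 0.43305 V
Rounded to 4 decimal places: E = 0.4331 V

0.4331 V


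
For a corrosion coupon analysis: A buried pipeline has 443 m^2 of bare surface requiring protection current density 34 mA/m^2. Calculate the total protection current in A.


I = area * current density, then convert mA → A (÷1000)
I = 443 * 34 / 1000 = 15.06 A

15.06 A


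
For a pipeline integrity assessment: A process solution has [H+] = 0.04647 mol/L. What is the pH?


pH = −log10[H+]
pH = −log10(0.04647) = 1.33

1.33


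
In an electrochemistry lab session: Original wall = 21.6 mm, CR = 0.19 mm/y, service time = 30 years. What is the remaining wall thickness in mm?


Remaining wall = original − CR × time
t = 21.6 − 0.19*30 = 21.6 − 5.7 = 15.9 mm

15.9 mm


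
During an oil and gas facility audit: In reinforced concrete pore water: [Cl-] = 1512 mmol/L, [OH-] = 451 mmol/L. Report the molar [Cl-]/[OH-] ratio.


Threshold parameter = [Cl-] / [OH-] (molar basis; both in mmol/L, so units cancel)
Ratio = 1512 / 451 = 3.35

3.35


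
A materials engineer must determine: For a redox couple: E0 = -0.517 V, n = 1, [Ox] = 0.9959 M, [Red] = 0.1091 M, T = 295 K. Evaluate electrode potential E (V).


Apply the Nernst equation: E = E0 + (RT/nF)*ln([Ox]/[Red])
Step 1: RT/nF = 8.314*295/(1*96485) = 0.02541981 V
Step 2: [Ox]/[Red] = 0.9959/0.1091 = 9.128323
Step 3: ln(9.128323) = 2.211382
Step 4: correction = 0.02541981 * 2.211382 = 0.0562 V
E = -0.517 + 0.0562 = -0.4608 V

-0.4608 V


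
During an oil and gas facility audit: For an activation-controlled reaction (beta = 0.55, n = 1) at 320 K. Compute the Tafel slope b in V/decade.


Apply the Tafel slope relation: b = 2.303*R*T/(beta*n*F)
Numerator: 2.303 * 8.314 * 320 = 6127.09
Denominator: 0.55 * 1 * 96485 = 53066.75
b = 6127.09 / 53066.75 = 0.1155 V/decade

0.1155 V/decade


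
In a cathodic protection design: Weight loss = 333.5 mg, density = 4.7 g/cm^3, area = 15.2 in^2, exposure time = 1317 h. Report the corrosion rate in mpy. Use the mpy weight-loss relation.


Apply the mpy weight-loss relation: CR = 534 * W / (D * A * T)
Numerator: 534 * 333.5 = 178089.0
Denominator: 4.7 * 15.2 * 1317 = 94086.48
CR = 178089.0 / 94086.48 = 1.893 mpy

1.893 mpy


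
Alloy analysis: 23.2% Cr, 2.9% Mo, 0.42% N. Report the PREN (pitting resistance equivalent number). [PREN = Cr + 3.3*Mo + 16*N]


Apply the PREN formula: PREN = Cr + 3.3*Mo + 16*N
PREN = 23.2 + 3.3*2.9 + 16*0.42
PREN = 23.2 + 9.57 + 6.72 = 39.49

39.49


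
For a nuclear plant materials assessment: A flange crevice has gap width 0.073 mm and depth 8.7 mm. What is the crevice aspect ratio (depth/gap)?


Aspect ratio = depth / gap
Ratio = 8.7 / 0.073 = 119.2

119.2


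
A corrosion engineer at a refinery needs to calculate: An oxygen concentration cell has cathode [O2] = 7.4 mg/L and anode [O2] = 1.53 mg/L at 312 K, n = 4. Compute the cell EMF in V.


Apply the Nernst concentration-cell relation: E = (RT/nF)*ln(C_cathode/C_anode)
RT/nF = 8.314*312/(4*96485) = 0.00672117 V
ln(7.4/1.53) = 1.57621
E = 0.00672117 * 1.57621 = 0.01059 V

0.01059 V


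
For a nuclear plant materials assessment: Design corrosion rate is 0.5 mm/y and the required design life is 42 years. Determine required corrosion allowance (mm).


Corrosion allowance = CR × design life
CA = 0.5 * 42 = 21.0 mm

21.0 mm


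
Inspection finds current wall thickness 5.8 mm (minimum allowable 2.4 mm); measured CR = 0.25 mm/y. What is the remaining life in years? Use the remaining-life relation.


Apply the remaining-life relation: RL = (t_current − t_min) / CR
RL = (5.8 − 2.4) / 0.25 = 3.4 / 0.25 = 13.6 years

13.6 years


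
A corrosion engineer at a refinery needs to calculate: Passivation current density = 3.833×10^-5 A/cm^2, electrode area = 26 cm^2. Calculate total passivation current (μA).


I = i_pass * A, then convert A → μA (×10^6)
I = 3.833×10^-5 * 26 * 10^6 = 996.58 μA

996.58 μA


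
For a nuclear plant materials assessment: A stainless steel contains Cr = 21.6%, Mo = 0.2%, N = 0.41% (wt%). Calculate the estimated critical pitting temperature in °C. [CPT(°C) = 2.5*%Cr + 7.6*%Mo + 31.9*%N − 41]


Apply the ASTM G48 empirical CPT estimate: CPT(°C) = 2.5*%Cr + 7.6*%Mo + 31.9*%N − 41
2.5*21.6 = 54; 7.6*0.2 = 1.52; 31.9*0.41 = 13.079
CPT = 54 + 1.52 + 13.079 − 41 = 27.599 °C
Rounded to 0.1 °C: CPT ≈ 27.6 °C

27.6 °C


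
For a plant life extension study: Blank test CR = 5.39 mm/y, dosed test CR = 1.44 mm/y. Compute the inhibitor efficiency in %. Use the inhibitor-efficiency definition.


Apply the inhibitor-efficiency definition: IE = (CR_blank − CR_inh)/CR_blank × 100
IE = (5.39 − 1.44) / 5.39 × 100
IE = 3.95 / 5.39 × 100 = 73.3 %

73.3 %


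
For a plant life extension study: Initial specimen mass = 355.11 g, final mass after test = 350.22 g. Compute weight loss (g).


Weight loss = initial − final
WL = 355.11 − 350.22 = 4.89 g

4.89 g


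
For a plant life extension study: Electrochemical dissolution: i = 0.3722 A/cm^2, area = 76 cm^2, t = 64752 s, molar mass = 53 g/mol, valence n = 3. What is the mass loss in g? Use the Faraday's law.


Apply Faraday's law: m = i*A*t*M / (n*F)
Total charge passed Q = i*A*t = 0.3722*76*64752 = 1831652.7744 C
m = Q*M/(n*F) = 1831652.7744*53/(3*96485) = 335.381 g

335.381 g


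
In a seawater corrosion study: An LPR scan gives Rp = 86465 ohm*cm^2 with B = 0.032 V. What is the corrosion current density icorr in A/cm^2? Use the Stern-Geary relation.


Apply the Stern-Geary relation: icorr = B / Rp
icorr = 0.032 / 86465 = 3.701×10^-7 A/cm^2

3.701×10^-7 A/cm^2


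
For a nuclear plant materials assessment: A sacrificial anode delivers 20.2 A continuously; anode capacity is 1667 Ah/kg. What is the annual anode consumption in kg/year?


Annual consumption = current * hours per year / capacity
Rate = 20.2 * 8760 / 1667 = 106.1 kg/year

106.1 kg/year


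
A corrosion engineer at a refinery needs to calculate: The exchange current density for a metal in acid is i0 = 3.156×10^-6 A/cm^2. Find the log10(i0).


i0 = 3.156×10^-6 A/cm^2
log10(i0) = -5.501

-5.501


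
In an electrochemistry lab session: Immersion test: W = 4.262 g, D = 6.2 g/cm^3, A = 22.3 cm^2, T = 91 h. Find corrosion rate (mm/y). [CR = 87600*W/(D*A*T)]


Apply the mm/y weight-loss relation: CR = 87600 * W / (D * A * T)
Numerator: 87600 * 4.262 = 373351.2
Denominator: 6.2 * 22.3 * 91 = 12581.66
CR = 373351.2 / 12581.66 = 29.67424 mm/y

29.67424 mm/y


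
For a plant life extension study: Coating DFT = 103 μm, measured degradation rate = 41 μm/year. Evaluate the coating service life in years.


Service life = thickness / degradation rate
Life = 103 / 41 = 2.5 years

2.5 years


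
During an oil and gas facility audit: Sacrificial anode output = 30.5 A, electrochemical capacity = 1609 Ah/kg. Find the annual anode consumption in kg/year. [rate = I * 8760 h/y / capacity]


Annual consumption = current * hours per year / capacity
Rate = 30.5 * 8760 / 1609 = 166.1 kg/year

166.1 kg/year


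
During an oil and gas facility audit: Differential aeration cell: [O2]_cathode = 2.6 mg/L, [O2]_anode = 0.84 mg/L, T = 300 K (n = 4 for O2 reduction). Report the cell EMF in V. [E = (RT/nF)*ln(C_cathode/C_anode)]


Apply the Nernst concentration-cell relation: E = (RT/nF)*ln(C_cathode/C_anode)
RT/nF = 8.314*300/(4*96485) = 0.00646266 V
ln(2.6/0.84) = 1.12986
E = 0.00646266 * 1.12986 = 0.0073 V

0.0073 V


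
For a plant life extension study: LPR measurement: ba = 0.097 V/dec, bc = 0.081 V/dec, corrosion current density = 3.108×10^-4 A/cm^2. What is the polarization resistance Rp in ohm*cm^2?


Apply the Stern-Geary equation: Rp = ba*bc / (2.303*icorr*(ba+bc))
ba*bc = 0.097*0.081 = 0.007857
ba+bc = 0.178; 2.303*icorr*(ba+bc) = 2.303*3.108×10^-4*0.178 = 1.2740749×10^-4
Rp = 0.007857 / 1.2740749×10^-4 = 61.7 ohm*cm^2

61.7 ohm*cm^2


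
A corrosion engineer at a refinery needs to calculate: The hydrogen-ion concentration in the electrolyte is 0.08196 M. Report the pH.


pH = −log10[H+]
pH = −log10(0.08196) = 1.09

1.09


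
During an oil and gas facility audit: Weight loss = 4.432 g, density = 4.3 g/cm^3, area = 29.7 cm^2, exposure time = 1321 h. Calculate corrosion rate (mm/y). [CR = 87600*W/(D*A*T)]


Apply the mm/y weight-loss relation: CR = 87600 * W / (D * A * T)
Numerator: 87600 * 4.432 = 388243.2
Denominator: 4.3 * 29.7 * 1321 = 168704.91
CR = 388243.2 / 168704.91 = 2.301315 mm/y

2.301315 mm/y


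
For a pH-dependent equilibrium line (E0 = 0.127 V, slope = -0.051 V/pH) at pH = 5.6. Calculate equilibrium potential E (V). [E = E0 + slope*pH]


Apply the Pourbaix line equation: E = E0 + slope*pH
E = 0.127 + (-0.051)*5.6 = 0.127 + (-0.2856) = -0.1586 V
Rounded to 4 decimal places: E = -0.1586 V

-0.1586 V


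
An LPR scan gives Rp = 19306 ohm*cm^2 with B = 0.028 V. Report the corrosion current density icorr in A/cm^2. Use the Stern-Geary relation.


Apply the Stern-Geary relation: icorr = B / Rp
icorr = 0.028 / 19306 = 1.45×10^-6 A/cm^2

1.45×10^-6 A/cm^2


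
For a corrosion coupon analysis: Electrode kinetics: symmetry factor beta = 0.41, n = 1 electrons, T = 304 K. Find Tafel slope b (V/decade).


Apply the Tafel slope relation: b = 2.303*R*T/(beta*n*F)
Numerator: 2.303 * 8.314 * 304 = 5820.73
Denominator: 0.41 * 1 * 96485 = 39558.85
b = 5820.73 / 39558.85 = 0.147 V/decade

0.147 V/decade


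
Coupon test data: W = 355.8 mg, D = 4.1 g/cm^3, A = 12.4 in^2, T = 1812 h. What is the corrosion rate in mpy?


Apply the mpy weight-loss relation: CR = 534 * W / (D * A * T)
Numerator: 534 * 355.8 = 189997.2
Denominator: 4.1 * 12.4 * 1812 = 92122.08
CR = 189997.2 / 92122.08 = 2.06245 mpy

2.06245 mpy


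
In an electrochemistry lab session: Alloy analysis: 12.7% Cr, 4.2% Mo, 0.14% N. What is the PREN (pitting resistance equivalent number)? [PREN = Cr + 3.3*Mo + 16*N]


Apply the PREN formula: PREN = Cr + 3.3*Mo + 16*N
PREN = 12.7 + 3.3*4.2 + 16*0.14
PREN = 12.7 + 13.86 + 2.24 = 28.8

28.8


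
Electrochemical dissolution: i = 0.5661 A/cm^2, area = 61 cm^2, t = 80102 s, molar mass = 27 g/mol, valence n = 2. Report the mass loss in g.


Apply Faraday's law: m = i*A*t*M / (n*F)
Total charge passed Q = i*A*t = 0.5661*61*80102 = 2766090.2742 C
m = Q*M/(n*F) = 2766090.2742*27/(2*96485) = 387.026 g

387.026 g


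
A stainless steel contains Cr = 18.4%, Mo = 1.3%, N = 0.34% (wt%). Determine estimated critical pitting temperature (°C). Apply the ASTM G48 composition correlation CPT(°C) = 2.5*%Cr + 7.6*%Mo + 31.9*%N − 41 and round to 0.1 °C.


Apply the ASTM G48 empirical CPT estimate: CPT(°C) = 2.5*%Cr + 7.6*%Mo + 31.9*%N − 41
2.5*18.4 = 46; 7.6*1.3 = 9.88; 31.9*0.34 = 10.846
CPT = 46 + 9.88 + 10.846 − 41 = 25.726 °C
Rounded to 0.1 °C: CPT ≈ 25.7 °C

25.7 °C


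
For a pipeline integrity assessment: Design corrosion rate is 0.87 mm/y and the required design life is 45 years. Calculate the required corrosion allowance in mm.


Corrosion allowance = CR × design life
CA = 0.87 * 45 = 39.15 mm

39.15 mm


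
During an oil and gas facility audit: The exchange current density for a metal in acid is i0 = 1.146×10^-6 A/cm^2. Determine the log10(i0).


i0 = 1.146×10^-6 A/cm^2
log10(i0) = -5.941

-5.941


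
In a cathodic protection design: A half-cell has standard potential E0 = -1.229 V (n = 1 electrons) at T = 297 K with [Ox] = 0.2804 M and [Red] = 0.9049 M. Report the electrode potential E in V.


Apply the Nernst equation: E = E0 + (RT/nF)*ln([Ox]/[Red])
Step 1: RT/nF = 8.314*297/(1*96485) = 0.02559214 V
Step 2: [Ox]/[Red] = 0.2804/0.9049 = 0.309868
Step 3: ln(0.309868) = -1.171609
Step 4: correction = 0.02559214 * -1.171609 = -0.03 V
E = -1.229 + -0.03 = -1.259 V

-1.259 V


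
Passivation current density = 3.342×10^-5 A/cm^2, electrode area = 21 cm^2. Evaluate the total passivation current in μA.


I = i_pass * A, then convert A → μA (×10^6)
I = 3.342×10^-5 * 21 * 10^6 = 701.82 μA

701.82 μA


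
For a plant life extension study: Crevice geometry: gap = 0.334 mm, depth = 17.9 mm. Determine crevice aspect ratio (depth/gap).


Aspect ratio = depth / gap
Ratio = 17.9 / 0.334 = 53.6

53.6


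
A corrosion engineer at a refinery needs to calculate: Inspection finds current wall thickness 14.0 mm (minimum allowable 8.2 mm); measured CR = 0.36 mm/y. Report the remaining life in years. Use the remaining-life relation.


Apply the remaining-life relation: RL = (t_current − t_min) / CR
RL = (14.0 − 8.2) / 0.36 = 5.8 / 0.36 = 16.1 years

16.1 years


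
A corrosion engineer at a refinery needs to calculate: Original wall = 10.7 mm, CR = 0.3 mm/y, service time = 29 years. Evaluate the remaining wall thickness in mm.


Remaining wall = original − CR × time
t = 10.7 − 0.3*29 = 10.7 − 8.7 = 2.0 mm

2.0 mm


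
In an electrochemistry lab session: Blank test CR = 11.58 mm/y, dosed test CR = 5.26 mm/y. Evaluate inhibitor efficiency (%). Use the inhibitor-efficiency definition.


Apply the inhibitor-efficiency definition: IE = (CR_blank − CR_inh)/CR_blank × 100
IE = (11.58 − 5.26) / 11.58 × 100
IE = 6.32 / 11.58 × 100 = 54.6 %

54.6 %


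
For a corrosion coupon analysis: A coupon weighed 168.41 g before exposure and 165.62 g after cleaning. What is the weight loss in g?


Weight loss = initial − final
WL = 168.41 − 165.62 = 2.79 g

2.79 g


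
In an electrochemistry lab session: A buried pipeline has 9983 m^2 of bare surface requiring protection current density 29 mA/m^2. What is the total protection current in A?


I = area * current density, then convert mA → A (÷1000)
I = 9983 * 29 / 1000 = 289.51 A

289.51 A


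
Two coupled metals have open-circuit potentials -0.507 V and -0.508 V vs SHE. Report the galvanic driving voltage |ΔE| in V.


Driving voltage is the absolute potential difference.
|ΔE| = |-0.507 − (-0.508)| = 0.001 V

0.001 V


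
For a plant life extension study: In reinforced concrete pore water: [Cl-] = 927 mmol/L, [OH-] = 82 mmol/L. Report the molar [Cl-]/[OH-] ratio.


Threshold parameter = [Cl-] / [OH-] (molar basis; both in mmol/L, so units cancel)
Ratio = 927 / 82 = 11.3

11.3


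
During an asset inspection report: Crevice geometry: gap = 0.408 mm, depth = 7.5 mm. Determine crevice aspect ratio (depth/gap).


Aspect ratio = depth / gap
Ratio = 7.5 / 0.408 = 18.4

18.4
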